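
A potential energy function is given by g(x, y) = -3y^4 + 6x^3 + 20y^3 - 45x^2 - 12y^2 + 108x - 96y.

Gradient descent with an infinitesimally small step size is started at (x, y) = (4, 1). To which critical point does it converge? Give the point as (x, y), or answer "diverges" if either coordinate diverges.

(3, 2)

g is separable, so gradient descent decouples: x follows -∂g/∂x, y follows -∂g/∂y.
∂g/∂x = 18(x - 3)(x - 2); at x=4 this is 36, so x decreases.
∂g/∂y = -12(y - 4)(y - 2)(y + 1); at y=1 this is -72, so y increases.
x converges to its nearest critical value 3 (a local min of the x-part); y converges to 2. The iterate converges to (3, 2).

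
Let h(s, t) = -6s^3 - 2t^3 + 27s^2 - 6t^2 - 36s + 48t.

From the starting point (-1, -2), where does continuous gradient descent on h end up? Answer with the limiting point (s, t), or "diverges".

(1, -4)

h is separable, so gradient descent decouples: s follows -∂h/∂s, t follows -∂h/∂t.
∂h/∂s = -18(s - 2)(s - 1); at s=-1 this is -108, so s increases.
∂h/∂t = -6(t - 2)(t + 4); at t=-2 this is 48, so t decreases.
s converges to its nearest critical value 1 (a local min of the s-part); t converges to -4. The iterate converges to (1, -4).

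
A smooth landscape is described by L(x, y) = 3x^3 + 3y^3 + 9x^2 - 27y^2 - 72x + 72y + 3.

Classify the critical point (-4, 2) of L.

local maximum

The mixed partial ∂²L/∂x∂y is 0, so the Hessian at any point is diag(L_xx, L_yy) = diag(18(x + 1), 18(y - 3)).
At (-4, 2): H = diag(-54, -18).
Both eigenvalues are negative, so H is negative definite: a local maximum.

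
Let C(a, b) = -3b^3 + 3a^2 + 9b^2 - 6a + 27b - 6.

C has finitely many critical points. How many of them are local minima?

C separates as a function of a plus a function of b, so ∇C=0 decouples.
∂C/∂a = 6(a - 1) = 0 at a ∈ {1}; ∂C/∂b = -9(b - 3)(b + 1) = 0 at b ∈ {-1, 3}.
The Hessian is diagonal: diag(C_aa, C_bb). Second derivatives: C_aa(1)=6; C_bb(-1)=36, C_bb(3)=-36.
Local minima occur where both diagonal entries positive: (1, -1). Count: 1.

1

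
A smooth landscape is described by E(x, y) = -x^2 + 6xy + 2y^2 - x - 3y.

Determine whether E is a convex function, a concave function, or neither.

neither

E is quadratic, so its Hessian is the constant matrix H = [[-2, 6], [6, 4]].
det(H) = -44, tr(H) = 2.
det(H) < 0, so H is indefinite: neither convex nor concave.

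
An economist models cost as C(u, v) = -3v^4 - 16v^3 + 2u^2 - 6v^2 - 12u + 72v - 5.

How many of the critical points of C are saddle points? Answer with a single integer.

C separates as a function of u plus a function of v, so ∇C=0 decouples.
∂C/∂u = 4(u - 3) = 0 at u ∈ {3}; ∂C/∂v = -12(v - 1)(v + 2)(v + 3) = 0 at v ∈ {-3, -2, 1}.
The Hessian is diagonal: diag(C_uu, C_vv). Second derivatives: C_uu(3)=4; C_vv(-3)=-48, C_vv(-2)=36, C_vv(1)=-144.
Saddle points occur where the two diagonal entries have opposite signs: (3, -3), (3, 1). Count: 2.

2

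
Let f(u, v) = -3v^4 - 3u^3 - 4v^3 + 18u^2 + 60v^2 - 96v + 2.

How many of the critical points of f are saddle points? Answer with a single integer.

f separates as a function of u plus a function of v, so ∇f=0 decouples.
∂f/∂u = -9u(u - 4) = 0 at u ∈ {0, 4}; ∂f/∂v = -12(v - 2)(v - 1)(v + 4) = 0 at v ∈ {-4, 1, 2}.
The Hessian is diagonal: diag(f_uu, f_vv). Second derivatives: f_uu(0)=36, f_uu(4)=-36; f_vv(-4)=-360, f_vv(1)=60, f_vv(2)=-72.
Saddle points occur where the two diagonal entries have opposite signs: (0, -4), (0, 2), (4, 1). Count: 3.

3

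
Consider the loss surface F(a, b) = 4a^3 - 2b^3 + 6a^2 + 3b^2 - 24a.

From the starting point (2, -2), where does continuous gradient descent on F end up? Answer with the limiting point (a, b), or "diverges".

(1, 0)

F is separable, so gradient descent decouples: a follows -∂F/∂a, b follows -∂F/∂b.
∂F/∂a = 12(a - 1)(a + 2); at a=2 this is 48, so a decreases.
∂F/∂b = -6b(b - 1); at b=-2 this is -36, so b increases.
a converges to its nearest critical value 1 (a local min of the a-part); b converges to 0. The iterate converges to (1, 0).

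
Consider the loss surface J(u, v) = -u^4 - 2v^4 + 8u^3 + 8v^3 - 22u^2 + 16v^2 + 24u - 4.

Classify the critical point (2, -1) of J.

saddle point

The mixed partial ∂²J/∂u∂v is 0, so the Hessian at any point is diag(J_uu, J_vv) = diag(4(-3u^2 + 12u - 11), 8(-3v^2 + 6v + 4)).
At (2, -1): H = diag(4, -40).
The eigenvalues have opposite signs, so H is indefinite: a saddle point.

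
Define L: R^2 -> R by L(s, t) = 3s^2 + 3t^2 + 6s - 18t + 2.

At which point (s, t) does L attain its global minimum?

L(s,t) separates as P(s) + Q(t) + 2, so its minimum is min P + min Q + 2.
P'(s) = 6s + 6 vanishes at s ∈ {-1}; Q'(t) = 6(t - 3) vanishes at t ∈ {3}.
Local minima of P (where P''>0): P(-1)=-3. Local minima of Q: Q(3)=-27.
So the global minimum of L is P(-1) + Q(3) + 2 = -3 − 27 + 2 = -28, attained at (-1, 3).

(-1, 3)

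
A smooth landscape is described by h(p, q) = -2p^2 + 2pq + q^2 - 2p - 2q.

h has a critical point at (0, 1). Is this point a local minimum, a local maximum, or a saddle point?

saddle point

The Hessian of h is constant: H = [[-4, 2], [2, 2]].
det(H) = (-4)·2 − 2² = -12.
Since det(H) < 0, H is indefinite and the critical point is a saddle point.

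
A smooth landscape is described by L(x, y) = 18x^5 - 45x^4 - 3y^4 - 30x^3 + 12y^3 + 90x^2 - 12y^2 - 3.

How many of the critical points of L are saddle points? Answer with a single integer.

L separates as a function of x plus a function of y, so ∇L=0 decouples.
∂L/∂x = 90x(x - 2)(x - 1)(x + 1) = 0 at x ∈ {-1, 0, 1, 2}; ∂L/∂y = -12y(y - 2)(y - 1) = 0 at y ∈ {0, 1, 2}.
The Hessian is diagonal: diag(L_xx, L_yy). Second derivatives: L_xx(-1)=-540, L_xx(0)=180, L_xx(1)=-180, L_xx(2)=540; L_yy(0)=-24, L_yy(1)=12, L_yy(2)=-24.
Saddle points occur where the two diagonal entries have opposite signs: (-1, 1), (0, 0), (0, 2), (1, 1), (2, 0), (2, 2). Count: 6.

6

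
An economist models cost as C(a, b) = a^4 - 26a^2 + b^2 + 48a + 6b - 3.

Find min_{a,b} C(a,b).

-364

C(a,b) separates as P(a) + Q(b) − 3, so its minimum is min P + min Q − 3.
P'(a) = 4(a - 3)(a - 1)(a + 4) vanishes at a ∈ {-4, 1, 3}; Q'(b) = 2b + 6 vanishes at b ∈ {-3}.
Local minima of P (where P''>0): P(-4)=-352, P(3)=-9. Local minima of Q: Q(-3)=-9.
So the global minimum of C is P(-4) + Q(-3) − 3 = -352 − 9 − 3 = -364, attained at (-4, -3).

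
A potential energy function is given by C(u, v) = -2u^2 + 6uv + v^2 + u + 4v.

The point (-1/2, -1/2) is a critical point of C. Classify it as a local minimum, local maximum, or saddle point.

The Hessian of C is constant: H = [[-4, 6], [6, 2]].
det(H) = (-4)·2 − 6² = -44.
Since det(H) < 0, H is indefinite and the critical point is a saddle point.

saddle point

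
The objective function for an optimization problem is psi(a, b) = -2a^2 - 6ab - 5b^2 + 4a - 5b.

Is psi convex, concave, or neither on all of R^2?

psi is quadratic, so its Hessian is the constant matrix H = [[-4, -6], [-6, -10]].
det(H) = 4, tr(H) = -14.
det(H) > 0 and tr(H) < 0, so H is negative definite everywhere: concave.

concave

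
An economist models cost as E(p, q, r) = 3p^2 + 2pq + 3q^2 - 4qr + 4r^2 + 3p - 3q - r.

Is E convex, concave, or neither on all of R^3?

E is quadratic, so its Hessian is the constant matrix H = [[6, 2, 0], [2, 6, -4], [0, -4, 8]].
Leading principal minors: 6, 32, 160.
All positive ⇒ H ≻ 0 ⇒ convex.

convex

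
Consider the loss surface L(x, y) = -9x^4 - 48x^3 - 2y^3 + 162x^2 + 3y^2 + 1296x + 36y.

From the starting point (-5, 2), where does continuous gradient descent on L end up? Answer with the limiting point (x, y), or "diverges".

diverges

L is separable, so gradient descent decouples: x follows -∂L/∂x, y follows -∂L/∂y.
∂L/∂x = -36(x - 3)(x + 3)(x + 4); at x=-5 this is 576, so x decreases.
∂L/∂y = -6(y - 3)(y + 2); at y=2 this is 24, so y decreases.
The x-coordinate has no critical point in that direction and runs off to infinity.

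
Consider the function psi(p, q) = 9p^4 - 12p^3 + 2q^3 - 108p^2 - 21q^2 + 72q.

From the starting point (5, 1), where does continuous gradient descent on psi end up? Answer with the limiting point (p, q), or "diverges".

diverges

psi is separable, so gradient descent decouples: p follows -∂psi/∂p, q follows -∂psi/∂q.
∂psi/∂p = 36p(p - 3)(p + 2); at p=5 this is 2520, so p decreases.
∂psi/∂q = 6(q - 4)(q - 3); at q=1 this is 36, so q decreases.
The q-coordinate has no critical point in that direction and runs off to infinity.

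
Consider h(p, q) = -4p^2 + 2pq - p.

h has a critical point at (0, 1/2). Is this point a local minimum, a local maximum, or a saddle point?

saddle point

The Hessian of h is constant: H = [[-8, 2], [2, 0]].
det(H) = (-8)·0 − 2² = -4.
Since det(H) < 0, H is indefinite and the critical point is a saddle point.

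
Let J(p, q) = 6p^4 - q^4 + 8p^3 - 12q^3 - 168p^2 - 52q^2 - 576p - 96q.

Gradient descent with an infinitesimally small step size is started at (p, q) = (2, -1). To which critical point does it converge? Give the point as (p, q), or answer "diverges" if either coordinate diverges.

J is separable, so gradient descent decouples: p follows -∂J/∂p, q follows -∂J/∂q.
∂J/∂p = 24(p - 4)(p + 2)(p + 3); at p=2 this is -960, so p increases.
∂J/∂q = -4(q + 2)(q + 3)(q + 4); at q=-1 this is -24, so q increases.
The q-coordinate has no critical point in that direction and runs off to infinity.

diverges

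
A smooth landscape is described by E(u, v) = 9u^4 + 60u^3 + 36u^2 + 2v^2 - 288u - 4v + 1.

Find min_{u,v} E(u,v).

E(u,v) separates as P(u) + Q(v) + 1, so its minimum is min P + min Q + 1.
P'(u) = 36(u - 1)(u + 2)(u + 4) vanishes at u ∈ {-4, -2, 1}; Q'(v) = 4v - 4 vanishes at v ∈ {1}.
Local minima of P (where P''>0): P(-4)=192, P(1)=-183. Local minima of Q: Q(1)=-2.
So the global minimum of E is P(1) + Q(1) + 1 = -183 − 2 + 1 = -184, attained at (1, 1).

-184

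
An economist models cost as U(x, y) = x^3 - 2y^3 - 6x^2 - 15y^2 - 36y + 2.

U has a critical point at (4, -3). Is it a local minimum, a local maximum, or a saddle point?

local minimum

The mixed partial ∂²U/∂x∂y is 0, so the Hessian at any point is diag(U_xx, U_yy) = diag(6(x - 2), -6(2y + 5)).
At (4, -3): H = diag(12, 6).
Both eigenvalues are positive, so H is positive definite: a local minimum.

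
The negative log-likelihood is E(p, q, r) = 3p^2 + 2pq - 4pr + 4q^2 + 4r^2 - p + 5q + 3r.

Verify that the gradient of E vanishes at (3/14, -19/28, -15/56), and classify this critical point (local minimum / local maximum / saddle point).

∇E = (6p + 2q - 4r - 1, 2p + 8q + 5, -4p + 8r + 3); substituting (3/14, -19/28, -15/56) gives ∇E = (0, 0, 0), so (3/14, -19/28, -15/56) is indeed a critical point.
The Hessian is constant: H = [[6, 2, -4], [2, 8, 0], [-4, 0, 8]].
Leading principal minors: Δ₁ = 6, Δ₂ = 44, Δ₃ = 224.
All leading minors are positive, so H is positive definite: a local minimum.

local minimum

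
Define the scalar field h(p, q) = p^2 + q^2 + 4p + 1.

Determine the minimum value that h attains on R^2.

h(p,q) separates as A(p) + B(q) + 1, so its minimum is min A + min B + 1.
A'(p) = 2p + 4 vanishes at p ∈ {-2}; B'(q) = 2q vanishes at q ∈ {0}.
Local minima of A (where A''>0): A(-2)=-4. Local minima of B: B(0)=0.
So the global minimum of h is A(-2) + B(0) + 1 = -4 + 0 + 1 = -3, attained at (-2, 0).

-3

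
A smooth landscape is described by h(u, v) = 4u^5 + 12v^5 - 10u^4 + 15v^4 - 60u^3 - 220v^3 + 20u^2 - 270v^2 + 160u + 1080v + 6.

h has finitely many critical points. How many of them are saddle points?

h separates as a function of u plus a function of v, so ∇h=0 decouples.
∂h/∂u = 20(u - 4)(u - 1)(u + 1)(u + 2) = 0 at u ∈ {-2, -1, 1, 4}; ∂h/∂v = 60(v - 3)(v - 1)(v + 2)(v + 3) = 0 at v ∈ {-3, -2, 1, 3}.
The Hessian is diagonal: diag(h_uu, h_vv). Second derivatives: h_uu(-2)=-360, h_uu(-1)=200, h_uu(1)=-360, h_uu(4)=1800; h_vv(-3)=-1440, h_vv(-2)=900, h_vv(1)=-1440, h_vv(3)=3600.
Saddle points occur where the two diagonal entries have opposite signs: (-2, -2), (-2, 3), (-1, -3), (-1, 1), (1, -2), (1, 3), (4, -3), (4, 1). Count: 8.

8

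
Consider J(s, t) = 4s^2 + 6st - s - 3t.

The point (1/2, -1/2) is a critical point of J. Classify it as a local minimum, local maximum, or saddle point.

The Hessian of J is constant: H = [[8, 6], [6, 0]].
det(H) = 8·0 − 6² = -36.
Since det(H) < 0, H is indefinite and the critical point is a saddle point.

saddle point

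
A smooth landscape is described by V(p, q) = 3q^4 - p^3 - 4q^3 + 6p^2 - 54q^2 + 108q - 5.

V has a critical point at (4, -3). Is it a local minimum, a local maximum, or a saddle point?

saddle point

The mixed partial ∂²V/∂p∂q is 0, so the Hessian at any point is diag(V_pp, V_qq) = diag(6(-p + 2), 12(3q^2 - 2q - 9)).
At (4, -3): H = diag(-12, 288).
The eigenvalues have opposite signs, so H is indefinite: a saddle point.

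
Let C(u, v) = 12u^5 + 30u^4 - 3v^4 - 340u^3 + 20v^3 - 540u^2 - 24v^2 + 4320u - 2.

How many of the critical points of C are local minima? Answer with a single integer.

2

C separates as a function of u plus a function of v, so ∇C=0 decouples.
∂C/∂u = 60(u - 3)(u - 2)(u + 3)(u + 4) = 0 at u ∈ {-4, -3, 2, 3}; ∂C/∂v = -12v(v - 4)(v - 1) = 0 at v ∈ {0, 1, 4}.
The Hessian is diagonal: diag(C_uu, C_vv). Second derivatives: C_uu(-4)=-2520, C_uu(-3)=1800, C_uu(2)=-1800, C_uu(3)=2520; C_vv(0)=-48, C_vv(1)=36, C_vv(4)=-144.
Local minima occur where both diagonal entries positive: (-3, 1), (3, 1). Count: 2.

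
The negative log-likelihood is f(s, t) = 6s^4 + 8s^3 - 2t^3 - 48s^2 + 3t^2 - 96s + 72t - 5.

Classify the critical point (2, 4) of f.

saddle point

The mixed partial ∂²f/∂s∂t is 0, so the Hessian at any point is diag(f_ss, f_tt) = diag(24(3s^2 + 2s - 4), 6(-2t + 1)).
At (2, 4): H = diag(288, -42).
The eigenvalues have opposite signs, so H is indefinite: a saddle point.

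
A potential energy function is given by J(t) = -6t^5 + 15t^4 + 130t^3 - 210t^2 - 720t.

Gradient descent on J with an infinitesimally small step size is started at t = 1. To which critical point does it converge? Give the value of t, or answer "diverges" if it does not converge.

2

J'(t) = -30(t - 4)(t - 2)(t + 1)(t + 3), so J'(1) = -720.
Gradient descent moves in the -J' direction, i.e. t is increasing.
The nearest critical point in that direction is t = 2, where J'' = 900 > 0 (a local minimum). The iterate converges there.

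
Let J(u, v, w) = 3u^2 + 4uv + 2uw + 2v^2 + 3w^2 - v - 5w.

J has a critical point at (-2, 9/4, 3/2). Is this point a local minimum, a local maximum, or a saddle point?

local minimum

The Hessian is constant: H = [[6, 4, 2], [4, 4, 0], [2, 0, 6]].
Leading principal minors: Δ₁ = 6, Δ₂ = 8, Δ₃ = 32.
All leading minors are positive, so H is positive definite: a local minimum.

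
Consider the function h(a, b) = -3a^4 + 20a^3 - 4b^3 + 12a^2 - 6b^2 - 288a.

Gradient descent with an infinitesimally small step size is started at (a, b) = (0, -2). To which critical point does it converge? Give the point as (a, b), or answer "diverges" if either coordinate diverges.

h is separable, so gradient descent decouples: a follows -∂h/∂a, b follows -∂h/∂b.
∂h/∂a = -12(a - 4)(a - 3)(a + 2); at a=0 this is -288, so a increases.
∂h/∂b = -12b(b + 1); at b=-2 this is -24, so b increases.
a converges to its nearest critical value 3 (a local min of the a-part); b converges to -1. The iterate converges to (3, -1).

(3, -1)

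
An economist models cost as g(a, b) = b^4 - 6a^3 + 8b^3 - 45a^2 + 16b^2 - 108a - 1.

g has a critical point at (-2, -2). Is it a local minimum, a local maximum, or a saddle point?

The mixed partial ∂²g/∂a∂b is 0, so the Hessian at any point is diag(g_aa, g_bb) = diag(-18(2a + 5), 4(3b^2 + 12b + 8)).
At (-2, -2): H = diag(-18, -16).
Both eigenvalues are negative, so H is negative definite: a local maximum.

local maximum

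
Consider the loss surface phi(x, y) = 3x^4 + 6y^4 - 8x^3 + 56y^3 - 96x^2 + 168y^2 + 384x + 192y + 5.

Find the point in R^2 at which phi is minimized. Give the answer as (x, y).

(-4, -4)

phi(x,y) separates as P(x) + Q(y) + 5, so its minimum is min P + min Q + 5.
P'(x) = 12(x - 4)(x - 2)(x + 4) vanishes at x ∈ {-4, 2, 4}; Q'(y) = 24(y + 1)(y + 2)(y + 4) vanishes at y ∈ {-4, -2, -1}.
Local minima of P (where P''>0): P(-4)=-1792, P(4)=256. Local minima of Q: Q(-4)=-128, Q(-1)=-74.
So the global minimum of phi is P(-4) + Q(-4) + 5 = -1792 − 128 + 5 = -1915, attained at (-4, -4).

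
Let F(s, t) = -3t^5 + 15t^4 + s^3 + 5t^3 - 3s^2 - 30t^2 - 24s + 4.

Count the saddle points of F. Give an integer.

4

F separates as a function of s plus a function of t, so ∇F=0 decouples.
∂F/∂s = 3(s - 4)(s + 2) = 0 at s ∈ {-2, 4}; ∂F/∂t = -15t(t - 4)(t - 1)(t + 1) = 0 at t ∈ {-1, 0, 1, 4}.
The Hessian is diagonal: diag(F_ss, F_tt). Second derivatives: F_ss(-2)=-18, F_ss(4)=18; F_tt(-1)=150, F_tt(0)=-60, F_tt(1)=90, F_tt(4)=-900.
Saddle points occur where the two diagonal entries have opposite signs: (-2, -1), (-2, 1), (4, 0), (4, 4). Count: 4.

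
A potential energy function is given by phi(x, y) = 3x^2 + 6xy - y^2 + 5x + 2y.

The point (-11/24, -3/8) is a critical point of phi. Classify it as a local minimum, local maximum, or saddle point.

The Hessian of phi is constant: H = [[6, 6], [6, -2]].
det(H) = 6·(-2) − 6² = -48.
Since det(H) < 0, H is indefinite and the critical point is a saddle point.

saddle point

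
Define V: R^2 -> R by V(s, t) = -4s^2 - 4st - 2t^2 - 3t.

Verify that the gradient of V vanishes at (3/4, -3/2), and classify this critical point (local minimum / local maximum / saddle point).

∇V = (-8s - 4t, -4s - 4t - 3); substituting (3/4, -3/2) gives ∇V = (0, 0), so (3/4, -3/2) is indeed a critical point.
The Hessian of V is constant: H = [[-8, -4], [-4, -4]].
det(H) = (-8)·(-4) − (-4)² = 16.
det(H) > 0 and tr(H) = -12 < 0, so H is negative definite and the point is a local maximum.

local maximum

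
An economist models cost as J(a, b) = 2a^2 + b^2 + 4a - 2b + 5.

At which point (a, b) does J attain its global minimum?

J(a,b) separates as P(a) + Q(b) + 5, so its minimum is min P + min Q + 5.
P'(a) = 4a + 4 vanishes at a ∈ {-1}; Q'(b) = 2b - 2 vanishes at b ∈ {1}.
Local minima of P (where P''>0): P(-1)=-2. Local minima of Q: Q(1)=-1.
So the global minimum of J is P(-1) + Q(1) + 5 = -2 − 1 + 5 = 2, attained at (-1, 1).

(-1, 1)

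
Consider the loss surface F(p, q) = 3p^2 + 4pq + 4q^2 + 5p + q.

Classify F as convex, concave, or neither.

convex

F is quadratic, so its Hessian is the constant matrix H = [[6, 4], [4, 8]].
det(H) = 32, tr(H) = 14.
det(H) > 0 and tr(H) > 0, so H is positive definite everywhere: convex.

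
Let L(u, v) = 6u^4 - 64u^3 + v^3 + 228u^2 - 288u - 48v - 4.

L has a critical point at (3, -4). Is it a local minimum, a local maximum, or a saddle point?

The mixed partial ∂²L/∂u∂v is 0, so the Hessian at any point is diag(L_uu, L_vv) = diag(24(3u^2 - 16u + 19), 6v).
At (3, -4): H = diag(-48, -24).
Both eigenvalues are negative, so H is negative definite: a local maximum.

local maximum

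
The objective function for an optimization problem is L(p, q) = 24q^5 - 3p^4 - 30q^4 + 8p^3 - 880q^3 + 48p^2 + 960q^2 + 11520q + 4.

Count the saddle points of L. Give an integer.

L separates as a function of p plus a function of q, so ∇L=0 decouples.
∂L/∂p = -12p(p - 4)(p + 2) = 0 at p ∈ {-2, 0, 4}; ∂L/∂q = 120(q - 4)(q - 3)(q + 2)(q + 4) = 0 at q ∈ {-4, -2, 3, 4}.
The Hessian is diagonal: diag(L_pp, L_qq). Second derivatives: L_pp(-2)=-144, L_pp(0)=96, L_pp(4)=-288; L_qq(-4)=-13440, L_qq(-2)=7200, L_qq(3)=-4200, L_qq(4)=5760.
Saddle points occur where the two diagonal entries have opposite signs: (-2, -2), (-2, 4), (0, -4), (0, 3), (4, -2), (4, 4). Count: 6.

6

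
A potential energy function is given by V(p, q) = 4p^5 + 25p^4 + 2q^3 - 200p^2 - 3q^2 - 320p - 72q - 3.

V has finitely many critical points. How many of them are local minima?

2

V separates as a function of p plus a function of q, so ∇V=0 decouples.
∂V/∂p = 20(p - 2)(p + 1)(p + 2)(p + 4) = 0 at p ∈ {-4, -2, -1, 2}; ∂V/∂q = 6(q - 4)(q + 3) = 0 at q ∈ {-3, 4}.
The Hessian is diagonal: diag(V_pp, V_qq). Second derivatives: V_pp(-4)=-720, V_pp(-2)=160, V_pp(-1)=-180, V_pp(2)=1440; V_qq(-3)=-42, V_qq(4)=42.
Local minima occur where both diagonal entries positive: (-2, 4), (2, 4). Count: 2.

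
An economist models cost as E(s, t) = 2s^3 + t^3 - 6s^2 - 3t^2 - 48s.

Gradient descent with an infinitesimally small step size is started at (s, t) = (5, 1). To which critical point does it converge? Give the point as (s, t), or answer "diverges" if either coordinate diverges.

(4, 2)

E is separable, so gradient descent decouples: s follows -∂E/∂s, t follows -∂E/∂t.
∂E/∂s = 6(s - 4)(s + 2); at s=5 this is 42, so s decreases.
∂E/∂t = 3t(t - 2); at t=1 this is -3, so t increases.
s converges to its nearest critical value 4 (a local min of the s-part); t converges to 2. The iterate converges to (4, 2).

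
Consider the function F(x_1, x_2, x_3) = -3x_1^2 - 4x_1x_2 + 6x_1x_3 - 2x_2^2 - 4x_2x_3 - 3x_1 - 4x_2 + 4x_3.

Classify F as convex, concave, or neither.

F is quadratic, so its Hessian is the constant matrix H = [[-6, -4, 6], [-4, -4, -4], [6, -4, 0]].
Leading principal minors: -6, 8, 432.
Neither pattern holds ⇒ H is indefinite ⇒ neither convex nor concave.

neither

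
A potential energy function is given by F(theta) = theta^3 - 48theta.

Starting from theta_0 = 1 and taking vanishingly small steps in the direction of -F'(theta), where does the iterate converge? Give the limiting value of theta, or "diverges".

4

F'(theta) = 3(theta - 4)(theta + 4), so F'(1) = -45.
Gradient descent moves in the -F' direction, i.e. theta is increasing.
The nearest critical point in that direction is theta = 4, where F'' = 24 > 0 (a local minimum). The iterate converges there.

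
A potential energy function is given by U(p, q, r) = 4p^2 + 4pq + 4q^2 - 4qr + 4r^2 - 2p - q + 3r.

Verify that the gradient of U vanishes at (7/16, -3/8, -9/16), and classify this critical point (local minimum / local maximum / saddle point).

∇U = (8p + 4q - 2, 4p + 8q - 4r - 1, -4q + 8r + 3); substituting (7/16, -3/8, -9/16) gives ∇U = (0, 0, 0), so (7/16, -3/8, -9/16) is indeed a critical point.
The Hessian is constant: H = [[8, 4, 0], [4, 8, -4], [0, -4, 8]].
Leading principal minors: Δ₁ = 8, Δ₂ = 48, Δ₃ = 256.
All leading minors are positive, so H is positive definite: a local minimum.

local minimum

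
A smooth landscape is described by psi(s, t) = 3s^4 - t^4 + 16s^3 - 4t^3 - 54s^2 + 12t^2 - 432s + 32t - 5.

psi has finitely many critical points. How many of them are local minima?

psi separates as a function of s plus a function of t, so ∇psi=0 decouples.
∂psi/∂s = 12(s - 3)(s + 3)(s + 4) = 0 at s ∈ {-4, -3, 3}; ∂psi/∂t = -4(t - 2)(t + 1)(t + 4) = 0 at t ∈ {-4, -1, 2}.
The Hessian is diagonal: diag(psi_ss, psi_tt). Second derivatives: psi_ss(-4)=84, psi_ss(-3)=-72, psi_ss(3)=504; psi_tt(-4)=-72, psi_tt(-1)=36, psi_tt(2)=-72.
Local minima occur where both diagonal entries positive: (-4, -1), (3, -1). Count: 2.

2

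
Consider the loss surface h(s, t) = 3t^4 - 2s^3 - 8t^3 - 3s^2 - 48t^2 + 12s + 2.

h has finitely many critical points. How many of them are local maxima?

1

h separates as a function of s plus a function of t, so ∇h=0 decouples.
∂h/∂s = -6(s - 1)(s + 2) = 0 at s ∈ {-2, 1}; ∂h/∂t = 12t(t - 4)(t + 2) = 0 at t ∈ {-2, 0, 4}.
The Hessian is diagonal: diag(h_ss, h_tt). Second derivatives: h_ss(-2)=18, h_ss(1)=-18; h_tt(-2)=144, h_tt(0)=-96, h_tt(4)=288.
Local maxima occur where both diagonal entries negative: (1, 0). Count: 1.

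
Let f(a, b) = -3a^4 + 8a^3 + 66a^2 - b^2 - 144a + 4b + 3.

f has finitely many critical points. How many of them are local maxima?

f separates as a function of a plus a function of b, so ∇f=0 decouples.
∂f/∂a = -12(a - 4)(a - 1)(a + 3) = 0 at a ∈ {-3, 1, 4}; ∂f/∂b = -2(b - 2) = 0 at b ∈ {2}.
The Hessian is diagonal: diag(f_aa, f_bb). Second derivatives: f_aa(-3)=-336, f_aa(1)=144, f_aa(4)=-252; f_bb(2)=-2.
Local maxima occur where both diagonal entries negative: (-3, 2), (4, 2). Count: 2.

2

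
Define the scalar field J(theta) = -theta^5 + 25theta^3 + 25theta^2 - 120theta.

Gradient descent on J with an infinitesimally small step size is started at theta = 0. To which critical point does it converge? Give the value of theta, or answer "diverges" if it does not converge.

J'(theta) = -5(theta - 4)(theta - 1)(theta + 2)(theta + 3), so J'(0) = -120.
Gradient descent moves in the -J' direction, i.e. theta is increasing.
The nearest critical point in that direction is theta = 1, where J'' = 180 > 0 (a local minimum). The iterate converges there.

1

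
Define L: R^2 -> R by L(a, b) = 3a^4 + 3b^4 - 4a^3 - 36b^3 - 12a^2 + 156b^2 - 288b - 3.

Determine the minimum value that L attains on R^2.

L(a,b) separates as P(a) + Q(b) − 3, so its minimum is min P + min Q − 3.
P'(a) = 12a(a - 2)(a + 1) vanishes at a ∈ {-1, 0, 2}; Q'(b) = 12(b - 4)(b - 3)(b - 2) vanishes at b ∈ {2, 3, 4}.
Local minima of P (where P''>0): P(-1)=-5, P(2)=-32. Local minima of Q: Q(2)=-192, Q(4)=-192.
So the global minimum of L is P(2) + Q(2) − 3 = -32 − 192 − 3 = -227, attained at (2, 2).

-227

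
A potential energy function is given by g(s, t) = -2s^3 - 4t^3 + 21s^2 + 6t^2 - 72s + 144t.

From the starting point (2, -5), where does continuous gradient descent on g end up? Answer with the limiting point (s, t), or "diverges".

(3, -3)

g is separable, so gradient descent decouples: s follows -∂g/∂s, t follows -∂g/∂t.
∂g/∂s = -6(s - 4)(s - 3); at s=2 this is -12, so s increases.
∂g/∂t = -12(t - 4)(t + 3); at t=-5 this is -216, so t increases.
s converges to its nearest critical value 3 (a local min of the s-part); t converges to -3. The iterate converges to (3, -3).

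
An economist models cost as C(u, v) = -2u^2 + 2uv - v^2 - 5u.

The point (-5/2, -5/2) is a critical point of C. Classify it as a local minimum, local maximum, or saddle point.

local maximum

The Hessian of C is constant: H = [[-4, 2], [2, -2]].
det(H) = (-4)·(-2) − 2² = 4.
det(H) > 0 and tr(H) = -6 < 0, so H is negative definite and the point is a local maximum.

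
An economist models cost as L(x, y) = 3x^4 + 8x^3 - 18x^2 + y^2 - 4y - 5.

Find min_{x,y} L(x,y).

L(x,y) separates as P(x) + Q(y) − 5, so its minimum is min P + min Q − 5.
P'(x) = 12x(x - 1)(x + 3) vanishes at x ∈ {-3, 0, 1}; Q'(y) = 2y - 4 vanishes at y ∈ {2}.
Local minima of P (where P''>0): P(-3)=-135, P(1)=-7. Local minima of Q: Q(2)=-4.
So the global minimum of L is P(-3) + Q(2) − 5 = -135 − 4 − 5 = -144, attained at (-3, 2).

-144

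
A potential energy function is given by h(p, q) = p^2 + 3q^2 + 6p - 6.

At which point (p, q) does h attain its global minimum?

h(p,q) separates as A(p) + B(q) − 6, so its minimum is min A + min B − 6.
A'(p) = 2p + 6 vanishes at p ∈ {-3}; B'(q) = 6q vanishes at q ∈ {0}.
Local minima of A (where A''>0): A(-3)=-9. Local minima of B: B(0)=0.
So the global minimum of h is A(-3) + B(0) − 6 = -9 + 0 − 6 = -15, attained at (-3, 0).

(-3, 0)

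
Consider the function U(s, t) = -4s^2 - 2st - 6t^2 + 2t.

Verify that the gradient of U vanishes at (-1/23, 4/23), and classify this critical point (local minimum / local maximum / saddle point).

∇U = (-8s - 2t, -2s - 12t + 2); substituting (-1/23, 4/23) gives ∇U = (0, 0), so (-1/23, 4/23) is indeed a critical point.
The Hessian of U is constant: H = [[-8, -2], [-2, -12]].
det(H) = (-8)·(-12) − (-2)² = 92.
det(H) > 0 and tr(H) = -20 < 0, so H is negative definite and the point is a local maximum.

local maximum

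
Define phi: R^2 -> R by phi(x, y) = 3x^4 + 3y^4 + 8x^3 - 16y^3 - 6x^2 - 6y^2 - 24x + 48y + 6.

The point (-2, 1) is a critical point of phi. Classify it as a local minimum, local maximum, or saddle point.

saddle point

The mixed partial ∂²phi/∂x∂y is 0, so the Hessian at any point is diag(phi_xx, phi_yy) = diag(12(3x^2 + 4x - 1), 12(3y^2 - 8y - 1)).
At (-2, 1): H = diag(36, -72).
The eigenvalues have opposite signs, so H is indefinite: a saddle point.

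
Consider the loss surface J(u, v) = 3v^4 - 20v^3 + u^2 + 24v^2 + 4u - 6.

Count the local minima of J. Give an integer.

J separates as a function of u plus a function of v, so ∇J=0 decouples.
∂J/∂u = 2(u + 2) = 0 at u ∈ {-2}; ∂J/∂v = 12v(v - 4)(v - 1) = 0 at v ∈ {0, 1, 4}.
The Hessian is diagonal: diag(J_uu, J_vv). Second derivatives: J_uu(-2)=2; J_vv(0)=48, J_vv(1)=-36, J_vv(4)=144.
Local minima occur where both diagonal entries positive: (-2, 0), (-2, 4). Count: 2.

2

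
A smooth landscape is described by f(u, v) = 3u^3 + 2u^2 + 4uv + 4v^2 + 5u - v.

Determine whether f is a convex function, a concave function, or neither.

The term 3u^3 is cubic, so the Hessian is not constant.
∂²f/∂u² = 18u + 4, which takes both signs as u varies (negative for sufficiently negative u). A diagonal entry of the Hessian changing sign means the Hessian is neither positive- nor negative-semidefinite on all of R^2.

neither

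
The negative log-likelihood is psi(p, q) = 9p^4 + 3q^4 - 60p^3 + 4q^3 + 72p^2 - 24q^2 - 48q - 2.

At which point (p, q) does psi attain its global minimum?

psi(p,q) separates as A(p) + B(q) − 2, so its minimum is min A + min B − 2.
A'(p) = 36p(p - 4)(p - 1) vanishes at p ∈ {0, 1, 4}; B'(q) = 12(q - 2)(q + 1)(q + 2) vanishes at q ∈ {-2, -1, 2}.
Local minima of A (where A''>0): A(0)=0, A(4)=-384. Local minima of B: B(-2)=16, B(2)=-112.
So the global minimum of psi is A(4) + B(2) − 2 = -384 − 112 − 2 = -498, attained at (4, 2).

(4, 2)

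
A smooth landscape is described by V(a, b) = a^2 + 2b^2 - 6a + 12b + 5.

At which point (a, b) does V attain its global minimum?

V(a,b) separates as P(a) + Q(b) + 5, so its minimum is min P + min Q + 5.
P'(a) = 2a - 6 vanishes at a ∈ {3}; Q'(b) = 4b + 12 vanishes at b ∈ {-3}.
Local minima of P (where P''>0): P(3)=-9. Local minima of Q: Q(-3)=-18.
So the global minimum of V is P(3) + Q(-3) + 5 = -9 − 18 + 5 = -22, attained at (3, -3).

(3, -3)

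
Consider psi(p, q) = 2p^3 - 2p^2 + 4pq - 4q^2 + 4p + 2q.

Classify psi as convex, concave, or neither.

The term 2p^3 is cubic, so the Hessian is not constant.
∂²psi/∂p² = 12p - 4, which takes both signs as p varies (negative for sufficiently negative p). A diagonal entry of the Hessian changing sign means the Hessian is neither positive- nor negative-semidefinite on all of R^2.

neither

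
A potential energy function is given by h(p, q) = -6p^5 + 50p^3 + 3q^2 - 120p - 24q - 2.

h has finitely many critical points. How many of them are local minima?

h separates as a function of p plus a function of q, so ∇h=0 decouples.
∂h/∂p = -30(p - 2)(p - 1)(p + 1)(p + 2) = 0 at p ∈ {-2, -1, 1, 2}; ∂h/∂q = 6(q - 4) = 0 at q ∈ {4}.
The Hessian is diagonal: diag(h_pp, h_qq). Second derivatives: h_pp(-2)=360, h_pp(-1)=-180, h_pp(1)=180, h_pp(2)=-360; h_qq(4)=6.
Local minima occur where both diagonal entries positive: (-2, 4), (1, 4). Count: 2.

2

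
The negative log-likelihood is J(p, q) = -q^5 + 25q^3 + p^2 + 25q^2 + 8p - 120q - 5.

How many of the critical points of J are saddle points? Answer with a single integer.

2

J separates as a function of p plus a function of q, so ∇J=0 decouples.
∂J/∂p = 2(p + 4) = 0 at p ∈ {-4}; ∂J/∂q = -5(q - 4)(q - 1)(q + 2)(q + 3) = 0 at q ∈ {-3, -2, 1, 4}.
The Hessian is diagonal: diag(J_pp, J_qq). Second derivatives: J_pp(-4)=2; J_qq(-3)=140, J_qq(-2)=-90, J_qq(1)=180, J_qq(4)=-630.
Saddle points occur where the two diagonal entries have opposite signs: (-4, -2), (-4, 4). Count: 2.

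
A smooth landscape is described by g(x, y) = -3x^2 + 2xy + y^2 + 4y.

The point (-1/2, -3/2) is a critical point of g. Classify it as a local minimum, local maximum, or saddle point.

saddle point

The Hessian of g is constant: H = [[-6, 2], [2, 2]].
det(H) = (-6)·2 − 2² = -16.
Since det(H) < 0, H is indefinite and the critical point is a saddle point.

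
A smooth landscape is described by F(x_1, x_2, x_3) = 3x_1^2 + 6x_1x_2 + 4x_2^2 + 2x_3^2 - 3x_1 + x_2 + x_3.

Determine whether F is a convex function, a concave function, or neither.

convex

F is quadratic, so its Hessian is the constant matrix H = [[6, 6, 0], [6, 8, 0], [0, 0, 4]].
Leading principal minors: 6, 12, 48.
All positive ⇒ H ≻ 0 ⇒ convex.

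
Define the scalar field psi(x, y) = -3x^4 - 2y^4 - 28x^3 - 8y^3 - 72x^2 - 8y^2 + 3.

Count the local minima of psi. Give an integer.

psi separates as a function of x plus a function of y, so ∇psi=0 decouples.
∂psi/∂x = -12x(x + 3)(x + 4) = 0 at x ∈ {-4, -3, 0}; ∂psi/∂y = -8y(y + 1)(y + 2) = 0 at y ∈ {-2, -1, 0}.
The Hessian is diagonal: diag(psi_xx, psi_yy). Second derivatives: psi_xx(-4)=-48, psi_xx(-3)=36, psi_xx(0)=-144; psi_yy(-2)=-16, psi_yy(-1)=8, psi_yy(0)=-16.
Local minima occur where both diagonal entries positive: (-3, -1). Count: 1.

1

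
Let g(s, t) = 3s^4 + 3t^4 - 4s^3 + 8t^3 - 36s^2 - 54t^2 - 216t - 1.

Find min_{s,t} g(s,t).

-865

g(s,t) separates as P(s) + Q(t) − 1, so its minimum is min P + min Q − 1.
P'(s) = 12s(s - 3)(s + 2) vanishes at s ∈ {-2, 0, 3}; Q'(t) = 12(t - 3)(t + 2)(t + 3) vanishes at t ∈ {-3, -2, 3}.
Local minima of P (where P''>0): P(-2)=-64, P(3)=-189. Local minima of Q: Q(-3)=189, Q(3)=-675.
So the global minimum of g is P(3) + Q(3) − 1 = -189 − 675 − 1 = -865, attained at (3, 3).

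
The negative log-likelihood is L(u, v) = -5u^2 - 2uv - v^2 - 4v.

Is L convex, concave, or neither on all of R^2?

L is quadratic, so its Hessian is the constant matrix H = [[-10, -2], [-2, -2]].
det(H) = 16, tr(H) = -12.
det(H) > 0 and tr(H) < 0, so H is negative definite everywhere: concave.

concave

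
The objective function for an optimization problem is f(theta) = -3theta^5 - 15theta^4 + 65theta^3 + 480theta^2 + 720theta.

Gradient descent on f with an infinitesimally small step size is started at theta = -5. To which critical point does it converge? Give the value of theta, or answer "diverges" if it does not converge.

f'(theta) = -15(theta - 4)(theta + 1)(theta + 3)(theta + 4), so f'(-5) = -1080.
Gradient descent moves in the -f' direction, i.e. theta is increasing.
The nearest critical point in that direction is theta = -4, where f'' = 360 > 0 (a local minimum). The iterate converges there.

-4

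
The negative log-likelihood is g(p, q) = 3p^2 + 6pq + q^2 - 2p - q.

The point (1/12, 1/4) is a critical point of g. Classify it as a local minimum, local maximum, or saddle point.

The Hessian of g is constant: H = [[6, 6], [6, 2]].
det(H) = 6·2 − 6² = -24.
Since det(H) < 0, H is indefinite and the critical point is a saddle point.

saddle point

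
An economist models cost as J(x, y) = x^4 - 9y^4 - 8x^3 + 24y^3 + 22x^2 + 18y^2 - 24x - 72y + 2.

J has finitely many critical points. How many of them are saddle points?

J separates as a function of x plus a function of y, so ∇J=0 decouples.
∂J/∂x = 4(x - 3)(x - 2)(x - 1) = 0 at x ∈ {1, 2, 3}; ∂J/∂y = -36(y - 2)(y - 1)(y + 1) = 0 at y ∈ {-1, 1, 2}.
The Hessian is diagonal: diag(J_xx, J_yy). Second derivatives: J_xx(1)=8, J_xx(2)=-4, J_xx(3)=8; J_yy(-1)=-216, J_yy(1)=72, J_yy(2)=-108.
Saddle points occur where the two diagonal entries have opposite signs: (1, -1), (1, 2), (2, 1), (3, -1), (3, 2). Count: 5.

5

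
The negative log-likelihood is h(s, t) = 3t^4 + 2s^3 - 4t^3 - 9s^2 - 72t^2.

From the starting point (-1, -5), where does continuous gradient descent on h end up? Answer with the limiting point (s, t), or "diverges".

h is separable, so gradient descent decouples: s follows -∂h/∂s, t follows -∂h/∂t.
∂h/∂s = 6s(s - 3); at s=-1 this is 24, so s decreases.
∂h/∂t = 12t(t - 4)(t + 3); at t=-5 this is -1080, so t increases.
The s-coordinate has no critical point in that direction and runs off to infinity.

diverges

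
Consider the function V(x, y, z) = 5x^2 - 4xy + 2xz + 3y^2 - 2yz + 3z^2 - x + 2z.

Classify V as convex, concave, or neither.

convex

V is quadratic, so its Hessian is the constant matrix H = [[10, -4, 2], [-4, 6, -2], [2, -2, 6]].
Leading principal minors: 10, 44, 232.
All positive ⇒ H ≻ 0 ⇒ convex.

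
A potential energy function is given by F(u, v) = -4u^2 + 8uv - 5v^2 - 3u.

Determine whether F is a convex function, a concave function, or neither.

concave

F is quadratic, so its Hessian is the constant matrix H = [[-8, 8], [8, -10]].
det(H) = 16, tr(H) = -18.
det(H) > 0 and tr(H) < 0, so H is negative definite everywhere: concave.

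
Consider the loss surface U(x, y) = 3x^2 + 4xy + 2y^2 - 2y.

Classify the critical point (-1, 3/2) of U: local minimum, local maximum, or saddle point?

The Hessian of U is constant: H = [[6, 4], [4, 4]].
det(H) = 6·4 − 4² = 8.
det(H) > 0 and tr(H) = 10 > 0, so H is positive definite and the point is a local minimum.

local minimum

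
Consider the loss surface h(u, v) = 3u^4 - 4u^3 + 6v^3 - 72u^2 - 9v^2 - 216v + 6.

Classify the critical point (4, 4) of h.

The mixed partial ∂²h/∂u∂v is 0, so the Hessian at any point is diag(h_uu, h_vv) = diag(12(3u^2 - 2u - 12), 18(2v - 1)).
At (4, 4): H = diag(336, 126).
Both eigenvalues are positive, so H is positive definite: a local minimum.

local minimum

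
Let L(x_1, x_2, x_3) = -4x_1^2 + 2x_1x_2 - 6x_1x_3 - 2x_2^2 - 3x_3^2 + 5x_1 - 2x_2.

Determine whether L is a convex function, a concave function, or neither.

concave

L is quadratic, so its Hessian is the constant matrix H = [[-8, 2, -6], [2, -4, 0], [-6, 0, -6]].
Leading principal minors: -8, 28, -24.
Signs alternate −, +, − ⇒ H ≺ 0 ⇒ concave.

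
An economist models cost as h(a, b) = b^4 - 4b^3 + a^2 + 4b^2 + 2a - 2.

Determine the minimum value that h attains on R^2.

-3

h(a,b) separates as P(a) + Q(b) − 2, so its minimum is min P + min Q − 2.
P'(a) = 2a + 2 vanishes at a ∈ {-1}; Q'(b) = 4b(b - 2)(b - 1) vanishes at b ∈ {0, 1, 2}.
Local minima of P (where P''>0): P(-1)=-1. Local minima of Q: Q(0)=0, Q(2)=0.
So the global minimum of h is P(-1) + Q(0) − 2 = -1 + 0 − 2 = -3, attained at (-1, 0).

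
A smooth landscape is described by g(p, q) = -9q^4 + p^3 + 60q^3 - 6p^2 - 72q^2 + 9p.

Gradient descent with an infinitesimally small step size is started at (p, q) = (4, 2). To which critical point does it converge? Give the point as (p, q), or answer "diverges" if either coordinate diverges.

g is separable, so gradient descent decouples: p follows -∂g/∂p, q follows -∂g/∂q.
∂g/∂p = 3(p - 3)(p - 1); at p=4 this is 9, so p decreases.
∂g/∂q = -36q(q - 4)(q - 1); at q=2 this is 144, so q decreases.
p converges to its nearest critical value 3 (a local min of the p-part); q converges to 1. The iterate converges to (3, 1).

(3, 1)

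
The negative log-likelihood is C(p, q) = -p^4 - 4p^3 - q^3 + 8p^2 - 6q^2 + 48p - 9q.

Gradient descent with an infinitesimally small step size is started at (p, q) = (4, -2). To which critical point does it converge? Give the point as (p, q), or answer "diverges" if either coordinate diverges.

C is separable, so gradient descent decouples: p follows -∂C/∂p, q follows -∂C/∂q.
∂C/∂p = -4(p - 2)(p + 2)(p + 3); at p=4 this is -336, so p increases.
∂C/∂q = -3(q + 1)(q + 3); at q=-2 this is 3, so q decreases.
The p-coordinate has no critical point in that direction and runs off to infinity.

diverges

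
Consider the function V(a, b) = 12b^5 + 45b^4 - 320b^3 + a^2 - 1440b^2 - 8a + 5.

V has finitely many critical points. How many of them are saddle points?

2

V separates as a function of a plus a function of b, so ∇V=0 decouples.
∂V/∂a = 2(a - 4) = 0 at a ∈ {4}; ∂V/∂b = 60b(b - 4)(b + 3)(b + 4) = 0 at b ∈ {-4, -3, 0, 4}.
The Hessian is diagonal: diag(V_aa, V_bb). Second derivatives: V_aa(4)=2; V_bb(-4)=-1920, V_bb(-3)=1260, V_bb(0)=-2880, V_bb(4)=13440.
Saddle points occur where the two diagonal entries have opposite signs: (4, -4), (4, 0). Count: 2.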